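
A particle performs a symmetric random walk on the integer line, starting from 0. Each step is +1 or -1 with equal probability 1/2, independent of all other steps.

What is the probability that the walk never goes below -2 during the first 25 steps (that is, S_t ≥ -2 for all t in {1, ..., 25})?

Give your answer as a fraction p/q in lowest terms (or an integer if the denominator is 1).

Answer: 928625/2097152

Derivation:
Let f(t,s) = #length-t paths at position s with S_1..S_t all ≥ -2.
f(t,s) = f(t-1,s-1) + f(t-1,s+1) for s ≥ -2; f(t,s) = 0 for s < -2.
t=0: f(0,0)=1
t=1: f(1,-1)=1 f(1,1)=1
t=2: f(2,-2)=1 f(2,0)=2 f(2,2)=1
t=3: f(3,-1)=3 f(3,1)=3 f(3,3)=1
t=4: f(4,-2)=3 f(4,0)=6 f(4,2)=4 f(4,4)=1
t=5: f(5,-1)=9 f(5,1)=10 f(5,3)=5 f(5,5)=1
t=6: f(6,-2)=9 f(6,0)=19 f(6,2)=15 f(6,4)=6 f(6,6)=1
t=7: f(7,-1)=28 f(7,1)=34 f(7,3)=21 f(7,5)=7 f(7,7)=1
t=8: f(8,-2)=28 f(8,0)=62 f(8,2)=55 f(8,4)=28 f(8,6)=8 f(8,8)=1
t=9: f(9,-1)=90 f(9,1)=117 f(9,3)=83 f(9,5)=36 f(9,7)=9 f(9,9)=1
t=10: f(10,-2)=90 f(10,0)=207 f(10,2)=200 f(10,4)=119 f(10,6)=45 f(10,8)=10 f(10,10)=1
t=11: f(11,-1)=297 f(11,1)=407 f(11,3)=319 f(11,5)=164 f(11,7)=55 f(11,9)=11 f(11,11)=1
t=12: f(12,-2)=297 f(12,0)=704 f(12,2)=726 f(12,4)=483 f(12,6)=219 f(12,8)=66 f(12,10)=12 f(12,12)=1
t=13: f(13,-1)=1001 f(13,1)=1430 f(13,3)=1209 f(13,5)=702 f(13,7)=285 f(13,9)=78 f(13,11)=13 f(13,13)=1
t=14: f(14,-2)=1001 f(14,0)=2431 f(14,2)=2639 f(14,4)=1911 f(14,6)=987 f(14,8)=363 f(14,10)=91 f(14,12)=14 f(14,14)=1
t=15: f(15,-1)=3432 f(15,1)=5070 f(15,3)=4550 f(15,5)=2898 f(15,7)=1350 f(15,9)=454 f(15,11)=105 f(15,13)=15 f(15,15)=1
t=16: f(16,-2)=3432 f(16,0)=8502 f(16,2)=9620 f(16,4)=7448 f(16,6)=4248 f(16,8)=1804 f(16,10)=559 f(16,12)=120 f(16,14)=16 f(16,16)=1
t=17: f(17,-1)=11934 f(17,1)=18122 f(17,3)=17068 f(17,5)=11696 f(17,7)=6052 f(17,9)=2363 f(17,11)=679 f(17,13)=136 f(17,15)=17 f(17,17)=1
t=18: f(18,-2)=11934 f(18,0)=30056 f(18,2)=35190 f(18,4)=28764 f(18,6)=17748 f(18,8)=8415 f(18,10)=3042 f(18,12)=815 f(18,14)=153 f(18,16)=18 f(18,18)=1
t=19: f(19,-1)=41990 f(19,1)=65246 f(19,3)=63954 f(19,5)=46512 f(19,7)=26163 f(19,9)=11457 f(19,11)=3857 f(19,13)=968 f(19,15)=171 f(19,17)=19 f(19,19)=1
t=20: f(20,-2)=41990 f(20,0)=107236 f(20,2)=129200 f(20,4)=110466 f(20,6)=72675 f(20,8)=37620 f(20,10)=15314 f(20,12)=4825 f(20,14)=1139 f(20,16)=190 f(20,18)=20 f(20,20)=1
t=21: f(21,-1)=149226 f(21,1)=236436 f(21,3)=239666 f(21,5)=183141 f(21,7)=110295 f(21,9)=52934 f(21,11)=20139 f(21,13)=5964 f(21,15)=1329 f(21,17)=210 f(21,19)=21 f(21,21)=1
t=22: f(22,-2)=149226 f(22,0)=385662 f(22,2)=476102 f(22,4)=422807 f(22,6)=293436 f(22,8)=163229 f(22,10)=73073 f(22,12)=26103 f(22,14)=7293 f(22,16)=1539 f(22,18)=231 f(22,20)=22 f(22,22)=1
t=23: f(23,-1)=534888 f(23,1)=861764 f(23,3)=898909 f(23,5)=716243 f(23,7)=456665 f(23,9)=236302 f(23,11)=99176 f(23,13)=33396 f(23,15)=8832 f(23,17)=1770 f(23,19)=253 f(23,21)=23 f(23,23)=1
t=24: f(24,-2)=534888 f(24,0)=1396652 f(24,2)=1760673 f(24,4)=1615152 f(24,6)=1172908 f(24,8)=692967 f(24,10)=335478 f(24,12)=132572 f(24,14)=42228 f(24,16)=10602 f(24,18)=2023 f(24,20)=276 f(24,22)=24 f(24,24)=1
t=25: f(25,-1)=1931540 f(25,1)=3157325 f(25,3)=3375825 f(25,5)=2788060 f(25,7)=1865875 f(25,9)=1028445 f(25,11)=468050 f(25,13)=174800 f(25,15)=52830 f(25,17)=12625 f(25,19)=2299 f(25,21)=300 f(25,23)=25 f(25,25)=1
Σ_s f(25,s) = 14858000
P = 14858000/33554432 = 928625/2097152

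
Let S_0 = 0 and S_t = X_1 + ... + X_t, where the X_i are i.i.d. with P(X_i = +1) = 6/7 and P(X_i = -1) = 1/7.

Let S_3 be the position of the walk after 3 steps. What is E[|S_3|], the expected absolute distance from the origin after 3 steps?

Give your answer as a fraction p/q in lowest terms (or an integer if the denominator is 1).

Answer: 111/49

Derivation:
S_3 takes values m ≡ 1 (mod 2) with |m| ≤ 3; P(S_3=m) = C(3,(3+m)/2) · (6/7)^((3+m)/2) · (1/7)^((3-m)/2).
Distribution: P(S=-3)=1/343, P(S=-1)=18/343, P(S=1)=108/343, P(S=3)=216/343
E[|S_3|] = Σ_m |m|·P(S_3=m) = 111/49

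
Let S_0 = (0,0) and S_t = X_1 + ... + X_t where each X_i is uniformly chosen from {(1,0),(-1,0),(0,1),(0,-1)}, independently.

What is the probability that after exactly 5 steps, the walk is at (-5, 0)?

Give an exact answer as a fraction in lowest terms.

Answer: 1/1024

Derivation:
Let h be the number of horizontal steps (so 5-h are vertical). To end at (-5,0) need (h-5)/2 right-steps and ((5-h)+0)/2 up-steps.
Sum over h with 5 ≤ h ≤ 5, h ≡ 1 (mod 2), 5-h ≡ 0 (mod 2):
h=5: C(5,5)·C(5,0)·C(0,0) = 1·1·1 = 1
Total favorable: 1
Total paths: 4^5 = 1024
P = 1/1024 = 1/1024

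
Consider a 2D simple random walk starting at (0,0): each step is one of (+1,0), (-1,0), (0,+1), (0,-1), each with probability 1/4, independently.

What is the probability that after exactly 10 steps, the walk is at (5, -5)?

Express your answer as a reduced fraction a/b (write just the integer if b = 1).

Answer: 63/262144

Derivation:
Let h be the number of horizontal steps (so 10-h are vertical). To end at (5,-5) need (h+5)/2 right-steps and ((10-h)-5)/2 up-steps.
Sum over h with 5 ≤ h ≤ 5, h ≡ 1 (mod 2), 10-h ≡ 1 (mod 2):
h=5: C(10,5)·C(5,5)·C(5,0) = 252·1·1 = 252
Total favorable: 252
Total paths: 4^10 = 1048576
P = 252/1048576 = 63/262144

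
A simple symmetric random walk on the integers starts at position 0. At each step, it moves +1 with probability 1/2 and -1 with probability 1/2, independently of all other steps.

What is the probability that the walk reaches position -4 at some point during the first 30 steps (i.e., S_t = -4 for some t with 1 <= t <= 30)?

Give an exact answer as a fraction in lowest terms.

Count via complement. Let g(t,s) = #length-t paths at position s with S_1..S_t all ≠ -4.
g(t,s) = g(t-1,s-1) + g(t-1,s+1) for s ≠ -4; g(t,-4) = 0.
t=0: g(0,0)=1
t=1: g(1,-1)=1 g(1,1)=1
t=2: g(2,-2)=1 g(2,0)=2 g(2,2)=1
t=3: g(3,-3)=1 g(3,-1)=3 g(3,1)=3 g(3,3)=1
t=4: g(4,-2)=4 g(4,0)=6 g(4,2)=4 g(4,4)=1
t=5: g(5,-3)=4 g(5,-1)=10 g(5,1)=10 g(5,3)=5 g(5,5)=1
t=6: g(6,-2)=14 g(6,0)=20 g(6,2)=15 g(6,4)=6 g(6,6)=1
t=7: g(7,-3)=14 g(7,-1)=34 g(7,1)=35 g(7,3)=21 g(7,5)=7 g(7,7)=1
t=8: g(8,-2)=48 g(8,0)=69 g(8,2)=56 g(8,4)=28 g(8,6)=8 g(8,8)=1
t=9: g(9,-3)=48 g(9,-1)=117 g(9,1)=125 g(9,3)=84 g(9,5)=36 g(9,7)=9 g(9,9)=1
t=10: g(10,-2)=165 g(10,0)=242 g(10,2)=209 g(10,4)=120 g(10,6)=45 g(10,8)=10 g(10,10)=1
t=11: g(11,-3)=165 g(11,-1)=407 g(11,1)=451 g(11,3)=329 g(11,5)=165 g(11,7)=55 g(11,9)=11 g(11,11)=1
t=12: g(12,-2)=572 g(12,0)=858 g(12,2)=780 g(12,4)=494 g(12,6)=220 g(12,8)=66 g(12,10)=12 g(12,12)=1
t=13: g(13,-3)=572 g(13,-1)=1430 g(13,1)=1638 g(13,3)=1274 g(13,5)=714 g(13,7)=286 g(13,9)=78 g(13,11)=13 g(13,13)=1
t=14: g(14,-2)=2002 g(14,0)=3068 g(14,2)=2912 g(14,4)=1988 g(14,6)=1000 g(14,8)=364 g(14,10)=91 g(14,12)=14 g(14,14)=1
t=15: g(15,-3)=2002 g(15,-1)=5070 g(15,1)=5980 g(15,3)=4900 g(15,5)=2988 g(15,7)=1364 g(15,9)=455 g(15,11)=105 g(15,13)=15 g(15,15)=1
t=16: g(16,-2)=7072 g(16,0)=11050 g(16,2)=10880 g(16,4)=7888 g(16,6)=4352 g(16,8)=1819 g(16,10)=560 g(16,12)=120 g(16,14)=16 g(16,16)=1
t=17: g(17,-3)=7072 g(17,-1)=18122 g(17,1)=21930 g(17,3)=18768 g(17,5)=12240 g(17,7)=6171 g(17,9)=2379 g(17,11)=680 g(17,13)=136 g(17,15)=17 g(17,17)=1
t=18: g(18,-2)=25194 g(18,0)=40052 g(18,2)=40698 g(18,4)=31008 g(18,6)=18411 g(18,8)=8550 g(18,10)=3059 g(18,12)=816 g(18,14)=153 g(18,16)=18 g(18,18)=1
t=19: g(19,-3)=25194 g(19,-1)=65246 g(19,1)=80750 g(19,3)=71706 g(19,5)=49419 g(19,7)=26961 g(19,9)=11609 g(19,11)=3875 g(19,13)=969 g(19,15)=171 g(19,17)=19 g(19,19)=1
t=20: g(20,-2)=90440 g(20,0)=145996 g(20,2)=152456 g(20,4)=121125 g(20,6)=76380 g(20,8)=38570 g(20,10)=15484 g(20,12)=4844 g(20,14)=1140 g(20,16)=190 g(20,18)=20 g(20,20)=1
t=21: g(21,-3)=90440 g(21,-1)=236436 g(21,1)=298452 g(21,3)=273581 g(21,5)=197505 g(21,7)=114950 g(21,9)=54054 g(21,11)=20328 g(21,13)=5984 g(21,15)=1330 g(21,17)=210 g(21,19)=21 g(21,21)=1
t=22: g(22,-2)=326876 g(22,0)=534888 g(22,2)=572033 g(22,4)=471086 g(22,6)=312455 g(22,8)=169004 g(22,10)=74382 g(22,12)=26312 g(22,14)=7314 g(22,16)=1540 g(22,18)=231 g(22,20)=22 g(22,22)=1
t=23: g(23,-3)=326876 g(23,-1)=861764 g(23,1)=1106921 g(23,3)=1043119 g(23,5)=783541 g(23,7)=481459 g(23,9)=243386 g(23,11)=100694 g(23,13)=33626 g(23,15)=8854 g(23,17)=1771 g(23,19)=253 g(23,21)=23 g(23,23)=1
t=24: g(24,-2)=1188640 g(24,0)=1968685 g(24,2)=2150040 g(24,4)=1826660 g(24,6)=1265000 g(24,8)=724845 g(24,10)=344080 g(24,12)=134320 g(24,14)=42480 g(24,16)=10625 g(24,18)=2024 g(24,20)=276 g(24,22)=24 g(24,24)=1
t=25: g(25,-3)=1188640 g(25,-1)=3157325 g(25,1)=4118725 g(25,3)=3976700 g(25,5)=3091660 g(25,7)=1989845 g(25,9)=1068925 g(25,11)=478400 g(25,13)=176800 g(25,15)=53105 g(25,17)=12649 g(25,19)=2300 g(25,21)=300 g(25,23)=25 g(25,25)=1
t=26: g(26,-2)=4345965 g(26,0)=7276050 g(26,2)=8095425 g(26,4)=7068360 g(26,6)=5081505 g(26,8)=3058770 g(26,10)=1547325 g(26,12)=655200 g(26,14)=229905 g(26,16)=65754 g(26,18)=14949 g(26,20)=2600 g(26,22)=325 g(26,24)=26 g(26,26)=1
t=27: g(27,-3)=4345965 g(27,-1)=11622015 g(27,1)=15371475 g(27,3)=15163785 g(27,5)=12149865 g(27,7)=8140275 g(27,9)=4606095 g(27,11)=2202525 g(27,13)=885105 g(27,15)=295659 g(27,17)=80703 g(27,19)=17549 g(27,21)=2925 g(27,23)=351 g(27,25)=27 g(27,27)=1
t=28: g(28,-2)=15967980 g(28,0)=26993490 g(28,2)=30535260 g(28,4)=27313650 g(28,6)=20290140 g(28,8)=12746370 g(28,10)=6808620 g(28,12)=3087630 g(28,14)=1180764 g(28,16)=376362 g(28,18)=98252 g(28,20)=20474 g(28,22)=3276 g(28,24)=378 g(28,26)=28 g(28,28)=1
t=29: g(29,-3)=15967980 g(29,-1)=42961470 g(29,1)=57528750 g(29,3)=57848910 g(29,5)=47603790 g(29,7)=33036510 g(29,9)=19554990 g(29,11)=9896250 g(29,13)=4268394 g(29,15)=1557126 g(29,17)=474614 g(29,19)=118726 g(29,21)=23750 g(29,23)=3654 g(29,25)=406 g(29,27)=29 g(29,29)=1
t=30: g(30,-2)=58929450 g(30,0)=100490220 g(30,2)=115377660 g(30,4)=105452700 g(30,6)=80640300 g(30,8)=52591500 g(30,10)=29451240 g(30,12)=14164644 g(30,14)=5825520 g(30,16)=2031740 g(30,18)=593340 g(30,20)=142476 g(30,22)=27404 g(30,24)=4060 g(30,26)=435 g(30,28)=30 g(30,30)=1
Paths never hitting -4: Σ_s g(30,s) = 565722720
Paths hitting -4: 2^30 - 565722720 = 508019104
P = 508019104/1073741824 = 15875597/33554432

Answer: 15875597/33554432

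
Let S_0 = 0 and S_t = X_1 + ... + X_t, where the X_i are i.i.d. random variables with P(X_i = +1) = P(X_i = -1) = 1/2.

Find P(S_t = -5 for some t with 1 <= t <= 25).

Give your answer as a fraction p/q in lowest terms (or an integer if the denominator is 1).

Count via complement. Let g(t,s) = #length-t paths at position s with S_1..S_t all ≠ -5.
g(t,s) = g(t-1,s-1) + g(t-1,s+1) for s ≠ -5; g(t,-5) = 0.
t=0: g(0,0)=1
t=1: g(1,-1)=1 g(1,1)=1
t=2: g(2,-2)=1 g(2,0)=2 g(2,2)=1
t=3: g(3,-3)=1 g(3,-1)=3 g(3,1)=3 g(3,3)=1
t=4: g(4,-4)=1 g(4,-2)=4 g(4,0)=6 g(4,2)=4 g(4,4)=1
t=5: g(5,-3)=5 g(5,-1)=10 g(5,1)=10 g(5,3)=5 g(5,5)=1
t=6: g(6,-4)=5 g(6,-2)=15 g(6,0)=20 g(6,2)=15 g(6,4)=6 g(6,6)=1
t=7: g(7,-3)=20 g(7,-1)=35 g(7,1)=35 g(7,3)=21 g(7,5)=7 g(7,7)=1
t=8: g(8,-4)=20 g(8,-2)=55 g(8,0)=70 g(8,2)=56 g(8,4)=28 g(8,6)=8 g(8,8)=1
t=9: g(9,-3)=75 g(9,-1)=125 g(9,1)=126 g(9,3)=84 g(9,5)=36 g(9,7)=9 g(9,9)=1
t=10: g(10,-4)=75 g(10,-2)=200 g(10,0)=251 g(10,2)=210 g(10,4)=120 g(10,6)=45 g(10,8)=10 g(10,10)=1
t=11: g(11,-3)=275 g(11,-1)=451 g(11,1)=461 g(11,3)=330 g(11,5)=165 g(11,7)=55 g(11,9)=11 g(11,11)=1
t=12: g(12,-4)=275 g(12,-2)=726 g(12,0)=912 g(12,2)=791 g(12,4)=495 g(12,6)=220 g(12,8)=66 g(12,10)=12 g(12,12)=1
t=13: g(13,-3)=1001 g(13,-1)=1638 g(13,1)=1703 g(13,3)=1286 g(13,5)=715 g(13,7)=286 g(13,9)=78 g(13,11)=13 g(13,13)=1
t=14: g(14,-4)=1001 g(14,-2)=2639 g(14,0)=3341 g(14,2)=2989 g(14,4)=2001 g(14,6)=1001 g(14,8)=364 g(14,10)=91 g(14,12)=14 g(14,14)=1
t=15: g(15,-3)=3640 g(15,-1)=5980 g(15,1)=6330 g(15,3)=4990 g(15,5)=3002 g(15,7)=1365 g(15,9)=455 g(15,11)=105 g(15,13)=15 g(15,15)=1
t=16: g(16,-4)=3640 g(16,-2)=9620 g(16,0)=12310 g(16,2)=11320 g(16,4)=7992 g(16,6)=4367 g(16,8)=1820 g(16,10)=560 g(16,12)=120 g(16,14)=16 g(16,16)=1
t=17: g(17,-3)=13260 g(17,-1)=21930 g(17,1)=23630 g(17,3)=19312 g(17,5)=12359 g(17,7)=6187 g(17,9)=2380 g(17,11)=680 g(17,13)=136 g(17,15)=17 g(17,17)=1
t=18: g(18,-4)=13260 g(18,-2)=35190 g(18,0)=45560 g(18,2)=42942 g(18,4)=31671 g(18,6)=18546 g(18,8)=8567 g(18,10)=3060 g(18,12)=816 g(18,14)=153 g(18,16)=18 g(18,18)=1
t=19: g(19,-3)=48450 g(19,-1)=80750 g(19,1)=88502 g(19,3)=74613 g(19,5)=50217 g(19,7)=27113 g(19,9)=11627 g(19,11)=3876 g(19,13)=969 g(19,15)=171 g(19,17)=19 g(19,19)=1
t=20: g(20,-4)=48450 g(20,-2)=129200 g(20,0)=169252 g(20,2)=163115 g(20,4)=124830 g(20,6)=77330 g(20,8)=38740 g(20,10)=15503 g(20,12)=4845 g(20,14)=1140 g(20,16)=190 g(20,18)=20 g(20,20)=1
t=21: g(21,-3)=177650 g(21,-1)=298452 g(21,1)=332367 g(21,3)=287945 g(21,5)=202160 g(21,7)=116070 g(21,9)=54243 g(21,11)=20348 g(21,13)=5985 g(21,15)=1330 g(21,17)=210 g(21,19)=21 g(21,21)=1
t=22: g(22,-4)=177650 g(22,-2)=476102 g(22,0)=630819 g(22,2)=620312 g(22,4)=490105 g(22,6)=318230 g(22,8)=170313 g(22,10)=74591 g(22,12)=26333 g(22,14)=7315 g(22,16)=1540 g(22,18)=231 g(22,20)=22 g(22,22)=1
t=23: g(23,-3)=653752 g(23,-1)=1106921 g(23,1)=1251131 g(23,3)=1110417 g(23,5)=808335 g(23,7)=488543 g(23,9)=244904 g(23,11)=100924 g(23,13)=33648 g(23,15)=8855 g(23,17)=1771 g(23,19)=253 g(23,21)=23 g(23,23)=1
t=24: g(24,-4)=653752 g(24,-2)=1760673 g(24,0)=2358052 g(24,2)=2361548 g(24,4)=1918752 g(24,6)=1296878 g(24,8)=733447 g(24,10)=345828 g(24,12)=134572 g(24,14)=42503 g(24,16)=10626 g(24,18)=2024 g(24,20)=276 g(24,22)=24 g(24,24)=1
t=25: g(25,-3)=2414425 g(25,-1)=4118725 g(25,1)=4719600 g(25,3)=4280300 g(25,5)=3215630 g(25,7)=2030325 g(25,9)=1079275 g(25,11)=480400 g(25,13)=177075 g(25,15)=53129 g(25,17)=12650 g(25,19)=2300 g(25,21)=300 g(25,23)=25 g(25,25)=1
Paths never hitting -5: Σ_s g(25,s) = 22584160
Paths hitting -5: 2^25 - 22584160 = 10970272
P = 10970272/33554432 = 342821/1048576

Answer: 342821/1048576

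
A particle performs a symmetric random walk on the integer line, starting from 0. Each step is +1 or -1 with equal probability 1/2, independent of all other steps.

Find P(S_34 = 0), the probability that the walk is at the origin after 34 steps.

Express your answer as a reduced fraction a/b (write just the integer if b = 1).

Answer: 583401555/4294967296

Derivation:
To return to 0 after 34 steps: need exactly 17 steps of +1 and 17 of -1.
Favorable paths: C(34,17) = 2333606220
Total paths: 2^34 = 17179869184
P = 2333606220/17179869184 = 583401555/4294967296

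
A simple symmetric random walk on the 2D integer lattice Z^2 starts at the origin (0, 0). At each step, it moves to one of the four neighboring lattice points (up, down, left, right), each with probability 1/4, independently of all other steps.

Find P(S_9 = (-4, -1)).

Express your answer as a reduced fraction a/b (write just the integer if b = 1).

Let h be the number of horizontal steps (so 9-h are vertical). To end at (-4,-1) need (h-4)/2 right-steps and ((9-h)-1)/2 up-steps.
Sum over h with 4 ≤ h ≤ 8, h ≡ 0 (mod 2), 9-h ≡ 1 (mod 2):
h=4: C(9,4)·C(4,0)·C(5,2) = 126·1·10 = 1260
h=6: C(9,6)·C(6,1)·C(3,1) = 84·6·3 = 1512
h=8: C(9,8)·C(8,2)·C(1,0) = 9·28·1 = 252
Total favorable: 3024
Total paths: 4^9 = 262144
P = 3024/262144 = 189/16384

Answer: 189/16384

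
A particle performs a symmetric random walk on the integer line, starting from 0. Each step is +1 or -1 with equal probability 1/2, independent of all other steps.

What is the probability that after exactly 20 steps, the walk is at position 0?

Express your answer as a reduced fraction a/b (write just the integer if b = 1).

To return to 0 after 20 steps: need exactly 10 steps of +1 and 10 of -1.
Favorable paths: C(20,10) = 184756
Total paths: 2^20 = 1048576
P = 184756/1048576 = 46189/262144

Answer: 46189/262144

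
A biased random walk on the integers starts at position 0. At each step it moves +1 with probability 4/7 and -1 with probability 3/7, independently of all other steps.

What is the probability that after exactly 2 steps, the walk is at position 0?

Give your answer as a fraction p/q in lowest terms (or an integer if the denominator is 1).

Answer: 24/49

Derivation:
To be at 0 after 2 steps: need exactly 1 step of +1 and 1 of -1.
Number of such sequences: C(2,1) = 2
Each has probability (4/7)^1 · (3/7)^1 = 12/49
P = 2 · 12/49 = 24/49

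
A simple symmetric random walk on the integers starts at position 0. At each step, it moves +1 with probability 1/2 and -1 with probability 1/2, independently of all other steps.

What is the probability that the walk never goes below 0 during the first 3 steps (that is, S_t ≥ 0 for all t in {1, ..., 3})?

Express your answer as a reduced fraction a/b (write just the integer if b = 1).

Answer: 3/8

Derivation:
Let f(t,s) = #length-t paths at position s with S_1..S_t all ≥ 0.
f(t,s) = f(t-1,s-1) + f(t-1,s+1) for s ≥ 0; f(t,s) = 0 for s < 0.
t=0: f(0,0)=1
t=1: f(1,1)=1
t=2: f(2,0)=1 f(2,2)=1
t=3: f(3,1)=2 f(3,3)=1
Σ_s f(3,s) = 3
P = 3/8 = 3/8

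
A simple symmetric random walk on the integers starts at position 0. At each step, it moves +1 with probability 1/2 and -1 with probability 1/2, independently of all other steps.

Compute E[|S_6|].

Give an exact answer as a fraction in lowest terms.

S_6 takes values m ≡ 0 (mod 2) with |m| ≤ 6; P(S_6=m) = C(6,(6+m)/2)/2^6.
Total paths: 2^6 = 64
Distribution: P(S=-6)=1/64, P(S=-4)=6/64, P(S=-2)=15/64, P(S=0)=20/64, P(S=2)=15/64, P(S=4)=6/64, P(S=6)=1/64
E[|S_6|] = Σ_m |m|·P(S_6=m) = 120/64 = 15/8

Answer: 15/8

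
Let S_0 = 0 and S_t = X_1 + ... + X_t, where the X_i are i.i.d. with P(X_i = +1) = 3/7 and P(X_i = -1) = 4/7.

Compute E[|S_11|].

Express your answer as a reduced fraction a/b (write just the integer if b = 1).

S_11 takes values m ≡ 1 (mod 2) with |m| ≤ 11; P(S_11=m) = C(11,(11+m)/2) · (3/7)^((11+m)/2) · (4/7)^((11-m)/2).
Distribution: P(S=-11)=4194304/1977326743, P(S=-9)=34603008/1977326743, P(S=-7)=129761280/1977326743, P(S=-5)=291962880/1977326743, P(S=-3)=437944320/1977326743, P(S=-1)=65691648/282475249, P(S=1)=49268736/282475249, P(S=3)=184757760/1977326743, P(S=5)=69284160/1977326743, P(S=7)=17321040/1977326743, P(S=9)=2598156/1977326743, P(S=11)=177147/1977326743
E[|S_11|] = Σ_m |m|·P(S_11=m) = 120235445/40353607

Answer: 120235445/40353607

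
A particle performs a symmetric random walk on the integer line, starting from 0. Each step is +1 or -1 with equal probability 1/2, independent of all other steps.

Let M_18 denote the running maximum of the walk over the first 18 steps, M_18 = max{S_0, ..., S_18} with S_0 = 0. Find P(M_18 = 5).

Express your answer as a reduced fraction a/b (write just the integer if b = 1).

Let M_18 = max(S_0,...,S_18). Use the reflection principle: for j ≥ 1, #{paths with M_18 ≥ j} = #{S_18 ≥ j} + #{S_18 ≥ j+1}.
By reflection, #{M_18 ≥ 5} = #{S_18 ≥ 5} + #{S_18 ≥ 6} = 31180 + 31180 = 62360.
#{M_18 ≥ 6} = #{S_18 ≥ 6} + #{S_18 ≥ 7} = 31180 + 12616 = 43796.
#{M_18 = 5} = 62360 - 43796 = 18564.
P(M_18 = 5) = 18564/262144 = 4641/65536

Answer: 4641/65536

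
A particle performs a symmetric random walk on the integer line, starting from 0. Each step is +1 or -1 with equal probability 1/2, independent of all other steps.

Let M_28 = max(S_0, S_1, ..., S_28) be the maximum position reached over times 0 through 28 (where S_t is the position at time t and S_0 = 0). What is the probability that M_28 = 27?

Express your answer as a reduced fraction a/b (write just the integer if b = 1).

Let M_28 = max(S_0,...,S_28). Use the reflection principle: for j ≥ 1, #{paths with M_28 ≥ j} = #{S_28 ≥ j} + #{S_28 ≥ j+1}.
By reflection, #{M_28 ≥ 27} = #{S_28 ≥ 27} + #{S_28 ≥ 28} = 1 + 1 = 2.
#{M_28 ≥ 28} = #{S_28 ≥ 28} + #{S_28 ≥ 29} = 1 + 0 = 1.
#{M_28 = 27} = 2 - 1 = 1.
P(M_28 = 27) = 1/268435456 = 1/268435456

Answer: 1/268435456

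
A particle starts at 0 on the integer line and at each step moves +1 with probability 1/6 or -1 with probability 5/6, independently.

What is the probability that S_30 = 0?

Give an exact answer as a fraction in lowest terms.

To be at 0 after 30 steps: need exactly 15 steps of +1 and 15 of -1.
Number of such sequences: C(30,15) = 155117520
Each has probability (1/6)^15 · (5/6)^15 = 30517578125/221073919720733357899776
P = 155117520 · 30517578125/221073919720733357899776 = 32873687744140625/1535235553616203874304

Answer: 32873687744140625/1535235553616203874304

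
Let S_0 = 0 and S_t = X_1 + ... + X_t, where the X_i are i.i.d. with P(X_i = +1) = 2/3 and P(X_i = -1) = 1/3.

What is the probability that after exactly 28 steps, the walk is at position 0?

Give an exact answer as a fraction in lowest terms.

To be at 0 after 28 steps: need exactly 14 steps of +1 and 14 of -1.
Number of such sequences: C(28,14) = 40116600
Each has probability (2/3)^14 · (1/3)^14 = 16384/22876792454961
P = 40116600 · 16384/22876792454961 = 24343347200/847288609443

Answer: 24343347200/847288609443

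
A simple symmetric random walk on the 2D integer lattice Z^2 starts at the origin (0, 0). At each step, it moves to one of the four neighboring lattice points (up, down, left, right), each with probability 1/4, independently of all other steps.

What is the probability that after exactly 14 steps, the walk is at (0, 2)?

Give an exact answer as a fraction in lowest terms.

Let h be the number of horizontal steps (so 14-h are vertical). To end at (0,2) need (h+0)/2 right-steps and ((14-h)+2)/2 up-steps.
Sum over h with 0 ≤ h ≤ 12, h ≡ 0 (mod 2), 14-h ≡ 0 (mod 2):
h=0: C(14,0)·C(0,0)·C(14,8) = 1·1·3003 = 3003
h=2: C(14,2)·C(2,1)·C(12,7) = 91·2·792 = 144144
h=4: C(14,4)·C(4,2)·C(10,6) = 1001·6·210 = 1261260
h=6: C(14,6)·C(6,3)·C(8,5) = 3003·20·56 = 3363360
h=8: C(14,8)·C(8,4)·C(6,4) = 3003·70·15 = 3153150
h=10: C(14,10)·C(10,5)·C(4,3) = 1001·252·4 = 1009008
h=12: C(14,12)·C(12,6)·C(2,2) = 91·924·1 = 84084
Total favorable: 9018009
Total paths: 4^14 = 268435456
P = 9018009/268435456 = 9018009/268435456

Answer: 9018009/268435456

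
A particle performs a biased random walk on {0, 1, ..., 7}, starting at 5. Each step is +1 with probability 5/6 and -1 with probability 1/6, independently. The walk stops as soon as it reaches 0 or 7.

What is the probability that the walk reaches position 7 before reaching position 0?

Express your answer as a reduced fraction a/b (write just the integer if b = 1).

Answer: 19525/19531

Derivation:
Biased walk: p = 5/6, q = 1/6, r = q/p = 1/5
Gambler's ruin: P(hit 7 before 0 | start at 5) = (1 - r^a)/(1 - r^N)
r^5 = 1/3125; r^7 = 1/78125
P = (1 - 1/3125) / (1 - 1/78125) = 3124/3125 / 78124/78125 = 19525/19531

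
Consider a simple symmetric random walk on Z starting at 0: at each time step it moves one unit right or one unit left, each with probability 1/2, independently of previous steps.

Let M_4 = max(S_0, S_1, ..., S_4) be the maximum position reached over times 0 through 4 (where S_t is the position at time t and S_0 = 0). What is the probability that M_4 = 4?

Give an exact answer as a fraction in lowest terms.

Answer: 1/16

Derivation:
Let M_4 = max(S_0,...,S_4). Use the reflection principle: for j ≥ 1, #{paths with M_4 ≥ j} = #{S_4 ≥ j} + #{S_4 ≥ j+1}.
By reflection, #{M_4 ≥ 4} = #{S_4 ≥ 4} + #{S_4 ≥ 5} = 1 + 0 = 1.
#{M_4 ≥ 5} = #{S_4 ≥ 5} + #{S_4 ≥ 6} = 0 + 0 = 0.
#{M_4 = 4} = 1 - 0 = 1.
P(M_4 = 4) = 1/16 = 1/16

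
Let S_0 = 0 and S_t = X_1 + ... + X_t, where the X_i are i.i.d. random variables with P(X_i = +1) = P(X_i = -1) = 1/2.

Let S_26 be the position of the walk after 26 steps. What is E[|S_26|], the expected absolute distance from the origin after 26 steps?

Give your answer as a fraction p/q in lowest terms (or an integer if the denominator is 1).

Answer: 16900975/4194304

Derivation:
S_26 takes values m ≡ 0 (mod 2) with |m| ≤ 26; P(S_26=m) = C(26,(26+m)/2)/2^26.
Total paths: 2^26 = 67108864
Distribution: P(S=-26)=1/67108864, P(S=-24)=26/67108864, P(S=-22)=325/67108864, P(S=-20)=2600/67108864, P(S=-18)=14950/67108864, P(S=-16)=65780/67108864, P(S=-14)=230230/67108864, P(S=-12)=657800/67108864, P(S=-10)=1562275/67108864, P(S=-8)=3124550/67108864, P(S=-6)=5311735/67108864, P(S=-4)=7726160/67108864, P(S=-2)=9657700/67108864, P(S=0)=10400600/67108864, P(S=2)=9657700/67108864, P(S=4)=7726160/67108864, P(S=6)=5311735/67108864, P(S=8)=3124550/67108864, P(S=10)=1562275/67108864, P(S=12)=657800/67108864, P(S=14)=230230/67108864, P(S=16)=65780/67108864, P(S=18)=14950/67108864, P(S=20)=2600/67108864, P(S=22)=325/67108864, P(S=24)=26/67108864, P(S=26)=1/67108864
E[|S_26|] = Σ_m |m|·P(S_26=m) = 270415600/67108864 = 16900975/4194304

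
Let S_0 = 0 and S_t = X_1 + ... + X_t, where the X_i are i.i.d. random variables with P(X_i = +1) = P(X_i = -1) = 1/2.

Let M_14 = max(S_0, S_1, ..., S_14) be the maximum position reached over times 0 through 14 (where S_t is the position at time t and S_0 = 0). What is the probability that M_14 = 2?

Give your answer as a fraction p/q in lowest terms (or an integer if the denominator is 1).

Answer: 3003/16384

Derivation:
Let M_14 = max(S_0,...,S_14). Use the reflection principle: for j ≥ 1, #{paths with M_14 ≥ j} = #{S_14 ≥ j} + #{S_14 ≥ j+1}.
By reflection, #{M_14 ≥ 2} = #{S_14 ≥ 2} + #{S_14 ≥ 3} = 6476 + 3473 = 9949.
#{M_14 ≥ 3} = #{S_14 ≥ 3} + #{S_14 ≥ 4} = 3473 + 3473 = 6946.
#{M_14 = 2} = 9949 - 6946 = 3003.
P(M_14 = 2) = 3003/16384 = 3003/16384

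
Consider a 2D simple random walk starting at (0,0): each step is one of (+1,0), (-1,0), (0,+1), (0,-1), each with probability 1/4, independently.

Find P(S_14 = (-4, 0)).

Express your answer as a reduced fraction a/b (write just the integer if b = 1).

Let h be the number of horizontal steps (so 14-h are vertical). To end at (-4,0) need (h-4)/2 right-steps and ((14-h)+0)/2 up-steps.
Sum over h with 4 ≤ h ≤ 14, h ≡ 0 (mod 2), 14-h ≡ 0 (mod 2):
h=4: C(14,4)·C(4,0)·C(10,5) = 1001·1·252 = 252252
h=6: C(14,6)·C(6,1)·C(8,4) = 3003·6·70 = 1261260
h=8: C(14,8)·C(8,2)·C(6,3) = 3003·28·20 = 1681680
h=10: C(14,10)·C(10,3)·C(4,2) = 1001·120·6 = 720720
h=12: C(14,12)·C(12,4)·C(2,1) = 91·495·2 = 90090
h=14: C(14,14)·C(14,5)·C(0,0) = 1·2002·1 = 2002
Total favorable: 4008004
Total paths: 4^14 = 268435456
P = 4008004/268435456 = 1002001/67108864

Answer: 1002001/67108864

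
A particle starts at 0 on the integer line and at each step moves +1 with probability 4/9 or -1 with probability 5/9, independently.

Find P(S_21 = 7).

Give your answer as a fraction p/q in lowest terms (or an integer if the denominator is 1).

To reach position 7 after 21 steps: need 14 steps of +1 and 7 steps of -1.
Number of such sequences: C(21,14) = 116280
Each has probability (4/9)^14 · (5/9)^7 = 20971520000000/109418989131512359209
P = 116280 · 20971520000000/109418989131512359209 = 270952038400000000/12157665459056928801

Answer: 270952038400000000/12157665459056928801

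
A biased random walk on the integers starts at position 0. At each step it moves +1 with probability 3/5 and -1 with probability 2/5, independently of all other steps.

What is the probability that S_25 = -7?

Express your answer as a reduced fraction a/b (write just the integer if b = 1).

To reach position -7 after 25 steps: need 9 steps of +1 and 16 steps of -1.
Number of such sequences: C(25,9) = 2042975
Each has probability (3/5)^9 · (2/5)^16 = 1289945088/298023223876953125
P = 2042975 · 1289945088/298023223876953125 = 105413022646272/11920928955078125

Answer: 105413022646272/11920928955078125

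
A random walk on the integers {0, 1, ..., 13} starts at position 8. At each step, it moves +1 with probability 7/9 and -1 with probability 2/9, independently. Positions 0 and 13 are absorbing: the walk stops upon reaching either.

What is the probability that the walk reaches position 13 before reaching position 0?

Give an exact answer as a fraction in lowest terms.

Biased walk: p = 7/9, q = 2/9, r = q/p = 2/7
Gambler's ruin: P(hit 13 before 0 | start at 8) = (1 - r^a)/(1 - r^N)
r^8 = 256/5764801; r^13 = 8192/96889010407
P = (1 - 256/5764801) / (1 - 8192/96889010407) = 5764545/5764801 / 96889002215/96889010407 = 19376941563/19377800443

Answer: 19376941563/19377800443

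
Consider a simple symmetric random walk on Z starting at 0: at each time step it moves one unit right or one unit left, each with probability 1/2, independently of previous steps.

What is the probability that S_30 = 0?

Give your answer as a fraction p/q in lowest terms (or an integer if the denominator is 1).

To return to 0 after 30 steps: need exactly 15 steps of +1 and 15 of -1.
Favorable paths: C(30,15) = 155117520
Total paths: 2^30 = 1073741824
P = 155117520/1073741824 = 9694845/67108864

Answer: 9694845/67108864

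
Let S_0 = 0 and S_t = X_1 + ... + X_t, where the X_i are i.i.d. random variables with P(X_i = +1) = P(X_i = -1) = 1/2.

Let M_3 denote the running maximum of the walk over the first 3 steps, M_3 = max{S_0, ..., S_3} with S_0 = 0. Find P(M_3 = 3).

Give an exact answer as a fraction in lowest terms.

Let M_3 = max(S_0,...,S_3). Use the reflection principle: for j ≥ 1, #{paths with M_3 ≥ j} = #{S_3 ≥ j} + #{S_3 ≥ j+1}.
By reflection, #{M_3 ≥ 3} = #{S_3 ≥ 3} + #{S_3 ≥ 4} = 1 + 0 = 1.
#{M_3 ≥ 4} = #{S_3 ≥ 4} + #{S_3 ≥ 5} = 0 + 0 = 0.
#{M_3 = 3} = 1 - 0 = 1.
P(M_3 = 3) = 1/8 = 1/8

Answer: 1/8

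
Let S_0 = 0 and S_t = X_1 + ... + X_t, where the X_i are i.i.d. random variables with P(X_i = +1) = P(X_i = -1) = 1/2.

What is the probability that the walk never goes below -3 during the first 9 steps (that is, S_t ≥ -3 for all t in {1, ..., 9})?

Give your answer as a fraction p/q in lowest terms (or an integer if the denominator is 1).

Let f(t,s) = #length-t paths at position s with S_1..S_t all ≥ -3.
f(t,s) = f(t-1,s-1) + f(t-1,s+1) for s ≥ -3; f(t,s) = 0 for s < -3.
t=0: f(0,0)=1
t=1: f(1,-1)=1 f(1,1)=1
t=2: f(2,-2)=1 f(2,0)=2 f(2,2)=1
t=3: f(3,-3)=1 f(3,-1)=3 f(3,1)=3 f(3,3)=1
t=4: f(4,-2)=4 f(4,0)=6 f(4,2)=4 f(4,4)=1
t=5: f(5,-3)=4 f(5,-1)=10 f(5,1)=10 f(5,3)=5 f(5,5)=1
t=6: f(6,-2)=14 f(6,0)=20 f(6,2)=15 f(6,4)=6 f(6,6)=1
t=7: f(7,-3)=14 f(7,-1)=34 f(7,1)=35 f(7,3)=21 f(7,5)=7 f(7,7)=1
t=8: f(8,-2)=48 f(8,0)=69 f(8,2)=56 f(8,4)=28 f(8,6)=8 f(8,8)=1
t=9: f(9,-3)=48 f(9,-1)=117 f(9,1)=125 f(9,3)=84 f(9,5)=36 f(9,7)=9 f(9,9)=1
Σ_s f(9,s) = 420
P = 420/512 = 105/128

Answer: 105/128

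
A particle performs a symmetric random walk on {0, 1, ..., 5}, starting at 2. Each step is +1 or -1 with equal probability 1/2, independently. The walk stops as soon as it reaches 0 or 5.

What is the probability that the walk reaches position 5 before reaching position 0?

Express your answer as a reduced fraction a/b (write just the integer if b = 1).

Answer: 2/5

Derivation:
Symmetric walk (p = 1/2): the harmonic-function argument gives P(hit 5 before 0 | start at 2) = a/N.
P = 2/5 = 2/5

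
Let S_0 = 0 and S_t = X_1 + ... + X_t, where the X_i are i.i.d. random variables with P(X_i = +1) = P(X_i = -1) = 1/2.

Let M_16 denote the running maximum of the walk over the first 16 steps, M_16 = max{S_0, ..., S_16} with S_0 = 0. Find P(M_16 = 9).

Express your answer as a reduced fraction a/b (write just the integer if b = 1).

Answer: 35/4096

Derivation:
Let M_16 = max(S_0,...,S_16). Use the reflection principle: for j ≥ 1, #{paths with M_16 ≥ j} = #{S_16 ≥ j} + #{S_16 ≥ j+1}.
By reflection, #{M_16 ≥ 9} = #{S_16 ≥ 9} + #{S_16 ≥ 10} = 697 + 697 = 1394.
#{M_16 ≥ 10} = #{S_16 ≥ 10} + #{S_16 ≥ 11} = 697 + 137 = 834.
#{M_16 = 9} = 1394 - 834 = 560.
P(M_16 = 9) = 560/65536 = 35/4096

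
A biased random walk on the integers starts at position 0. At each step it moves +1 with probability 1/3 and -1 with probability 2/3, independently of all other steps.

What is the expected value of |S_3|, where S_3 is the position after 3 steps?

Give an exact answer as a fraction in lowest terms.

S_3 takes values m ≡ 1 (mod 2) with |m| ≤ 3; P(S_3=m) = C(3,(3+m)/2) · (1/3)^((3+m)/2) · (2/3)^((3-m)/2).
Distribution: P(S=-3)=8/27, P(S=-1)=4/9, P(S=1)=2/9, P(S=3)=1/27
E[|S_3|] = Σ_m |m|·P(S_3=m) = 5/3

Answer: 5/3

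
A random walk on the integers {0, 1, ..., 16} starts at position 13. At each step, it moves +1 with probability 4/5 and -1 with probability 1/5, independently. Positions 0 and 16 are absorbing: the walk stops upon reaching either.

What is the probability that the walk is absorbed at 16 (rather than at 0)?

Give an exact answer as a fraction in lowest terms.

Answer: 1431655744/1431655765

Derivation:
Biased walk: p = 4/5, q = 1/5, r = q/p = 1/4
Gambler's ruin: P(hit 16 before 0 | start at 13) = (1 - r^a)/(1 - r^N)
r^13 = 1/67108864; r^16 = 1/4294967296
P = (1 - 1/67108864) / (1 - 1/4294967296) = 67108863/67108864 / 4294967295/4294967296 = 1431655744/1431655765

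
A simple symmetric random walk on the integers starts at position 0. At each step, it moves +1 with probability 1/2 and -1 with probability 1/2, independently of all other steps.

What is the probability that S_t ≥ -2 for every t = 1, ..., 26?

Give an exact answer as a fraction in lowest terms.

Let f(t,s) = #length-t paths at position s with S_1..S_t all ≥ -2.
f(t,s) = f(t-1,s-1) + f(t-1,s+1) for s ≥ -2; f(t,s) = 0 for s < -2.
t=0: f(0,0)=1
t=1: f(1,-1)=1 f(1,1)=1
t=2: f(2,-2)=1 f(2,0)=2 f(2,2)=1
t=3: f(3,-1)=3 f(3,1)=3 f(3,3)=1
t=4: f(4,-2)=3 f(4,0)=6 f(4,2)=4 f(4,4)=1
t=5: f(5,-1)=9 f(5,1)=10 f(5,3)=5 f(5,5)=1
t=6: f(6,-2)=9 f(6,0)=19 f(6,2)=15 f(6,4)=6 f(6,6)=1
t=7: f(7,-1)=28 f(7,1)=34 f(7,3)=21 f(7,5)=7 f(7,7)=1
t=8: f(8,-2)=28 f(8,0)=62 f(8,2)=55 f(8,4)=28 f(8,6)=8 f(8,8)=1
t=9: f(9,-1)=90 f(9,1)=117 f(9,3)=83 f(9,5)=36 f(9,7)=9 f(9,9)=1
t=10: f(10,-2)=90 f(10,0)=207 f(10,2)=200 f(10,4)=119 f(10,6)=45 f(10,8)=10 f(10,10)=1
t=11: f(11,-1)=297 f(11,1)=407 f(11,3)=319 f(11,5)=164 f(11,7)=55 f(11,9)=11 f(11,11)=1
t=12: f(12,-2)=297 f(12,0)=704 f(12,2)=726 f(12,4)=483 f(12,6)=219 f(12,8)=66 f(12,10)=12 f(12,12)=1
t=13: f(13,-1)=1001 f(13,1)=1430 f(13,3)=1209 f(13,5)=702 f(13,7)=285 f(13,9)=78 f(13,11)=13 f(13,13)=1
t=14: f(14,-2)=1001 f(14,0)=2431 f(14,2)=2639 f(14,4)=1911 f(14,6)=987 f(14,8)=363 f(14,10)=91 f(14,12)=14 f(14,14)=1
t=15: f(15,-1)=3432 f(15,1)=5070 f(15,3)=4550 f(15,5)=2898 f(15,7)=1350 f(15,9)=454 f(15,11)=105 f(15,13)=15 f(15,15)=1
t=16: f(16,-2)=3432 f(16,0)=8502 f(16,2)=9620 f(16,4)=7448 f(16,6)=4248 f(16,8)=1804 f(16,10)=559 f(16,12)=120 f(16,14)=16 f(16,16)=1
t=17: f(17,-1)=11934 f(17,1)=18122 f(17,3)=17068 f(17,5)=11696 f(17,7)=6052 f(17,9)=2363 f(17,11)=679 f(17,13)=136 f(17,15)=17 f(17,17)=1
t=18: f(18,-2)=11934 f(18,0)=30056 f(18,2)=35190 f(18,4)=28764 f(18,6)=17748 f(18,8)=8415 f(18,10)=3042 f(18,12)=815 f(18,14)=153 f(18,16)=18 f(18,18)=1
t=19: f(19,-1)=41990 f(19,1)=65246 f(19,3)=63954 f(19,5)=46512 f(19,7)=26163 f(19,9)=11457 f(19,11)=3857 f(19,13)=968 f(19,15)=171 f(19,17)=19 f(19,19)=1
t=20: f(20,-2)=41990 f(20,0)=107236 f(20,2)=129200 f(20,4)=110466 f(20,6)=72675 f(20,8)=37620 f(20,10)=15314 f(20,12)=4825 f(20,14)=1139 f(20,16)=190 f(20,18)=20 f(20,20)=1
t=21: f(21,-1)=149226 f(21,1)=236436 f(21,3)=239666 f(21,5)=183141 f(21,7)=110295 f(21,9)=52934 f(21,11)=20139 f(21,13)=5964 f(21,15)=1329 f(21,17)=210 f(21,19)=21 f(21,21)=1
t=22: f(22,-2)=149226 f(22,0)=385662 f(22,2)=476102 f(22,4)=422807 f(22,6)=293436 f(22,8)=163229 f(22,10)=73073 f(22,12)=26103 f(22,14)=7293 f(22,16)=1539 f(22,18)=231 f(22,20)=22 f(22,22)=1
t=23: f(23,-1)=534888 f(23,1)=861764 f(23,3)=898909 f(23,5)=716243 f(23,7)=456665 f(23,9)=236302 f(23,11)=99176 f(23,13)=33396 f(23,15)=8832 f(23,17)=1770 f(23,19)=253 f(23,21)=23 f(23,23)=1
t=24: f(24,-2)=534888 f(24,0)=1396652 f(24,2)=1760673 f(24,4)=1615152 f(24,6)=1172908 f(24,8)=692967 f(24,10)=335478 f(24,12)=132572 f(24,14)=42228 f(24,16)=10602 f(24,18)=2023 f(24,20)=276 f(24,22)=24 f(24,24)=1
t=25: f(25,-1)=1931540 f(25,1)=3157325 f(25,3)=3375825 f(25,5)=2788060 f(25,7)=1865875 f(25,9)=1028445 f(25,11)=468050 f(25,13)=174800 f(25,15)=52830 f(25,17)=12625 f(25,19)=2299 f(25,21)=300 f(25,23)=25 f(25,25)=1
t=26: f(26,-2)=1931540 f(26,0)=5088865 f(26,2)=6533150 f(26,4)=6163885 f(26,6)=4653935 f(26,8)=2894320 f(26,10)=1496495 f(26,12)=642850 f(26,14)=227630 f(26,16)=65455 f(26,18)=14924 f(26,20)=2599 f(26,22)=325 f(26,24)=26 f(26,26)=1
Σ_s f(26,s) = 29716000
P = 29716000/67108864 = 928625/2097152

Answer: 928625/2097152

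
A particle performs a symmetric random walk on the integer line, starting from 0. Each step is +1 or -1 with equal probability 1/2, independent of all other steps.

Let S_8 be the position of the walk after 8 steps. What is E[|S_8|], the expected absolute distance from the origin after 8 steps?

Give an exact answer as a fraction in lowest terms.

S_8 takes values m ≡ 0 (mod 2) with |m| ≤ 8; P(S_8=m) = C(8,(8+m)/2)/2^8.
Total paths: 2^8 = 256
Distribution: P(S=-8)=1/256, P(S=-6)=8/256, P(S=-4)=28/256, P(S=-2)=56/256, P(S=0)=70/256, P(S=2)=56/256, P(S=4)=28/256, P(S=6)=8/256, P(S=8)=1/256
E[|S_8|] = Σ_m |m|·P(S_8=m) = 560/256 = 35/16

Answer: 35/16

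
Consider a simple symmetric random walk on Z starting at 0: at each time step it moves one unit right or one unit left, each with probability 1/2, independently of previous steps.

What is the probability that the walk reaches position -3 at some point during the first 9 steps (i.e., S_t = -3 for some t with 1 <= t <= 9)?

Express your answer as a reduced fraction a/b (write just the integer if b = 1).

Answer: 11/32

Derivation:
Count via complement. Let g(t,s) = #length-t paths at position s with S_1..S_t all ≠ -3.
g(t,s) = g(t-1,s-1) + g(t-1,s+1) for s ≠ -3; g(t,-3) = 0.
t=0: g(0,0)=1
t=1: g(1,-1)=1 g(1,1)=1
t=2: g(2,-2)=1 g(2,0)=2 g(2,2)=1
t=3: g(3,-1)=3 g(3,1)=3 g(3,3)=1
t=4: g(4,-2)=3 g(4,0)=6 g(4,2)=4 g(4,4)=1
t=5: g(5,-1)=9 g(5,1)=10 g(5,3)=5 g(5,5)=1
t=6: g(6,-2)=9 g(6,0)=19 g(6,2)=15 g(6,4)=6 g(6,6)=1
t=7: g(7,-1)=28 g(7,1)=34 g(7,3)=21 g(7,5)=7 g(7,7)=1
t=8: g(8,-2)=28 g(8,0)=62 g(8,2)=55 g(8,4)=28 g(8,6)=8 g(8,8)=1
t=9: g(9,-1)=90 g(9,1)=117 g(9,3)=83 g(9,5)=36 g(9,7)=9 g(9,9)=1
Paths never hitting -3: Σ_s g(9,s) = 336
Paths hitting -3: 2^9 - 336 = 176
P = 176/512 = 11/32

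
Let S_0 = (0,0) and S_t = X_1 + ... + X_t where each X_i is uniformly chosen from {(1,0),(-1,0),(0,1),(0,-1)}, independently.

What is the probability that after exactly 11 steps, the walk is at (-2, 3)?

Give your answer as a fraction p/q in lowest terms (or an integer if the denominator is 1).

Let h be the number of horizontal steps (so 11-h are vertical). To end at (-2,3) need (h-2)/2 right-steps and ((11-h)+3)/2 up-steps.
Sum over h with 2 ≤ h ≤ 8, h ≡ 0 (mod 2), 11-h ≡ 1 (mod 2):
h=2: C(11,2)·C(2,0)·C(9,6) = 55·1·84 = 4620
h=4: C(11,4)·C(4,1)·C(7,5) = 330·4·21 = 27720
h=6: C(11,6)·C(6,2)·C(5,4) = 462·15·5 = 34650
h=8: C(11,8)·C(8,3)·C(3,3) = 165·56·1 = 9240
Total favorable: 76230
Total paths: 4^11 = 4194304
P = 76230/4194304 = 38115/2097152

Answer: 38115/2097152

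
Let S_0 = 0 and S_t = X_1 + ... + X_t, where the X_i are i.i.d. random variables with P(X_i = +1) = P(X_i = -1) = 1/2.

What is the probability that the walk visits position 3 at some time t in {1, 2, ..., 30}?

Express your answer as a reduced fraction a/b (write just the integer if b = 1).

Answer: 313889477/536870912

Derivation:
Count via complement. Let g(t,s) = #length-t paths at position s with S_1..S_t all ≠ 3.
g(t,s) = g(t-1,s-1) + g(t-1,s+1) for s ≠ 3; g(t,3) = 0.
t=0: g(0,0)=1
t=1: g(1,-1)=1 g(1,1)=1
t=2: g(2,-2)=1 g(2,0)=2 g(2,2)=1
t=3: g(3,-3)=1 g(3,-1)=3 g(3,1)=3
t=4: g(4,-4)=1 g(4,-2)=4 g(4,0)=6 g(4,2)=3
t=5: g(5,-5)=1 g(5,-3)=5 g(5,-1)=10 g(5,1)=9
t=6: g(6,-6)=1 g(6,-4)=6 g(6,-2)=15 g(6,0)=19 g(6,2)=9
t=7: g(7,-7)=1 g(7,-5)=7 g(7,-3)=21 g(7,-1)=34 g(7,1)=28
t=8: g(8,-8)=1 g(8,-6)=8 g(8,-4)=28 g(8,-2)=55 g(8,0)=62 g(8,2)=28
t=9: g(9,-9)=1 g(9,-7)=9 g(9,-5)=36 g(9,-3)=83 g(9,-1)=117 g(9,1)=90
t=10: g(10,-10)=1 g(10,-8)=10 g(10,-6)=45 g(10,-4)=119 g(10,-2)=200 g(10,0)=207 g(10,2)=90
t=11: g(11,-11)=1 g(11,-9)=11 g(11,-7)=55 g(11,-5)=164 g(11,-3)=319 g(11,-1)=407 g(11,1)=297
t=12: g(12,-12)=1 g(12,-10)=12 g(12,-8)=66 g(12,-6)=219 g(12,-4)=483 g(12,-2)=726 g(12,0)=704 g(12,2)=297
t=13: g(13,-13)=1 g(13,-11)=13 g(13,-9)=78 g(13,-7)=285 g(13,-5)=702 g(13,-3)=1209 g(13,-1)=1430 g(13,1)=1001
t=14: g(14,-14)=1 g(14,-12)=14 g(14,-10)=91 g(14,-8)=363 g(14,-6)=987 g(14,-4)=1911 g(14,-2)=2639 g(14,0)=2431 g(14,2)=1001
t=15: g(15,-15)=1 g(15,-13)=15 g(15,-11)=105 g(15,-9)=454 g(15,-7)=1350 g(15,-5)=2898 g(15,-3)=4550 g(15,-1)=5070 g(15,1)=3432
t=16: g(16,-16)=1 g(16,-14)=16 g(16,-12)=120 g(16,-10)=559 g(16,-8)=1804 g(16,-6)=4248 g(16,-4)=7448 g(16,-2)=9620 g(16,0)=8502 g(16,2)=3432
t=17: g(17,-17)=1 g(17,-15)=17 g(17,-13)=136 g(17,-11)=679 g(17,-9)=2363 g(17,-7)=6052 g(17,-5)=11696 g(17,-3)=17068 g(17,-1)=18122 g(17,1)=11934
t=18: g(18,-18)=1 g(18,-16)=18 g(18,-14)=153 g(18,-12)=815 g(18,-10)=3042 g(18,-8)=8415 g(18,-6)=17748 g(18,-4)=28764 g(18,-2)=35190 g(18,0)=30056 g(18,2)=11934
t=19: g(19,-19)=1 g(19,-17)=19 g(19,-15)=171 g(19,-13)=968 g(19,-11)=3857 g(19,-9)=11457 g(19,-7)=26163 g(19,-5)=46512 g(19,-3)=63954 g(19,-1)=65246 g(19,1)=41990
t=20: g(20,-20)=1 g(20,-18)=20 g(20,-16)=190 g(20,-14)=1139 g(20,-12)=4825 g(20,-10)=15314 g(20,-8)=37620 g(20,-6)=72675 g(20,-4)=110466 g(20,-2)=129200 g(20,0)=107236 g(20,2)=41990
t=21: g(21,-21)=1 g(21,-19)=21 g(21,-17)=210 g(21,-15)=1329 g(21,-13)=5964 g(21,-11)=20139 g(21,-9)=52934 g(21,-7)=110295 g(21,-5)=183141 g(21,-3)=239666 g(21,-1)=236436 g(21,1)=149226
t=22: g(22,-22)=1 g(22,-20)=22 g(22,-18)=231 g(22,-16)=1539 g(22,-14)=7293 g(22,-12)=26103 g(22,-10)=73073 g(22,-8)=163229 g(22,-6)=293436 g(22,-4)=422807 g(22,-2)=476102 g(22,0)=385662 g(22,2)=149226
t=23: g(23,-23)=1 g(23,-21)=23 g(23,-19)=253 g(23,-17)=1770 g(23,-15)=8832 g(23,-13)=33396 g(23,-11)=99176 g(23,-9)=236302 g(23,-7)=456665 g(23,-5)=716243 g(23,-3)=898909 g(23,-1)=861764 g(23,1)=534888
t=24: g(24,-24)=1 g(24,-22)=24 g(24,-20)=276 g(24,-18)=2023 g(24,-16)=10602 g(24,-14)=42228 g(24,-12)=132572 g(24,-10)=335478 g(24,-8)=692967 g(24,-6)=1172908 g(24,-4)=1615152 g(24,-2)=1760673 g(24,0)=1396652 g(24,2)=534888
t=25: g(25,-25)=1 g(25,-23)=25 g(25,-21)=300 g(25,-19)=2299 g(25,-17)=12625 g(25,-15)=52830 g(25,-13)=174800 g(25,-11)=468050 g(25,-9)=1028445 g(25,-7)=1865875 g(25,-5)=2788060 g(25,-3)=3375825 g(25,-1)=3157325 g(25,1)=1931540
t=26: g(26,-26)=1 g(26,-24)=26 g(26,-22)=325 g(26,-20)=2599 g(26,-18)=14924 g(26,-16)=65455 g(26,-14)=227630 g(26,-12)=642850 g(26,-10)=1496495 g(26,-8)=2894320 g(26,-6)=4653935 g(26,-4)=6163885 g(26,-2)=6533150 g(26,0)=5088865 g(26,2)=1931540
t=27: g(27,-27)=1 g(27,-25)=27 g(27,-23)=351 g(27,-21)=2924 g(27,-19)=17523 g(27,-17)=80379 g(27,-15)=293085 g(27,-13)=870480 g(27,-11)=2139345 g(27,-9)=4390815 g(27,-7)=7548255 g(27,-5)=10817820 g(27,-3)=12697035 g(27,-1)=11622015 g(27,1)=7020405
t=28: g(28,-28)=1 g(28,-26)=28 g(28,-24)=378 g(28,-22)=3275 g(28,-20)=20447 g(28,-18)=97902 g(28,-16)=373464 g(28,-14)=1163565 g(28,-12)=3009825 g(28,-10)=6530160 g(28,-8)=11939070 g(28,-6)=18366075 g(28,-4)=23514855 g(28,-2)=24319050 g(28,0)=18642420 g(28,2)=7020405
t=29: g(29,-29)=1 g(29,-27)=29 g(29,-25)=406 g(29,-23)=3653 g(29,-21)=23722 g(29,-19)=118349 g(29,-17)=471366 g(29,-15)=1537029 g(29,-13)=4173390 g(29,-11)=9539985 g(29,-9)=18469230 g(29,-7)=30305145 g(29,-5)=41880930 g(29,-3)=47833905 g(29,-1)=42961470 g(29,1)=25662825
t=30: g(30,-30)=1 g(30,-28)=30 g(30,-26)=435 g(30,-24)=4059 g(30,-22)=27375 g(30,-20)=142071 g(30,-18)=589715 g(30,-16)=2008395 g(30,-14)=5710419 g(30,-12)=13713375 g(30,-10)=28009215 g(30,-8)=48774375 g(30,-6)=72186075 g(30,-4)=89714835 g(30,-2)=90795375 g(30,0)=68624295 g(30,2)=25662825
Paths never hitting 3: Σ_s g(30,s) = 445962870
Paths hitting 3: 2^30 - 445962870 = 627778954
P = 627778954/1073741824 = 313889477/536870912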